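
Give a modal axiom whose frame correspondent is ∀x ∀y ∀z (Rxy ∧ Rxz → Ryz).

◇p → □◇p

A defining formula is ◇p → □◇p (the 5 axiom).
Suppose ◇p→□◇p is valid. Take Rxy, Rxz and set V(p)={y}. Then ◇p at x, so □◇p at x, so ◇p at z, so some w with Rzw has p; w=y, i.e. Rzy. By symmetry of the argument, Ryz.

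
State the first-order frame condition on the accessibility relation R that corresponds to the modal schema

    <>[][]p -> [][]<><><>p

forall x forall y forall z ((xRy & x R^2 z) -> exists w (y R^2 w & z R^3 w))

This is a Sahlqvist (Geach-type) schema ◇^1□^2p → □^2◇^3p.
First-order correspondent: forall x forall y forall z ((xRy & x R^2 z) -> exists w (y R^2 w & z R^3 w)).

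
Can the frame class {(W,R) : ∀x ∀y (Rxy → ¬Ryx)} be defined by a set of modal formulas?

Any modally definable frame class is closed under surjective bounded morphisms.
The 4-cycle (worlds w0,w1,w2,w3 with w0→w1→w2→w3→w0) is asymmetric. Mapping every world to a single reflexive point • is a surjective bounded morphism, and the reflexive point is not asymmetric (R•• but asymmetry requires ¬R••).
So no modal formula (or set of formulas) defines exactly the asymmetric frames.

No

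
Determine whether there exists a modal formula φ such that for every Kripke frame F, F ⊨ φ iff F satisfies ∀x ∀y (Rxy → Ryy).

The condition is shift-reflexivity. A defining modal formula is □(□q → q).
Suppose □(□q→q) is valid. Take Rxy and set V(q)={w : Ryw}. Then at y, □q holds; since □(□q→q) at x, □q→q at y, so q at y, i.e. Ryy.

Yes — defined by □(□q → q)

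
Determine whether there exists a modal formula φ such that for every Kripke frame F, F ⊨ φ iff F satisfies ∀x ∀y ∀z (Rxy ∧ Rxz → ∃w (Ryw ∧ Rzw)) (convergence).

Yes — defined by ◇□p → □◇p

This is a Sahlqvist condition; the .2 axiom ◇□p → □◇p defines it.
Suppose ◇□p→□◇p is valid. Take Rxy, Rxz and set V(p)={w : Ryw}. Then □p at y so ◇□p at x, so □◇p at x, so ◇p at z, giving w with Rzw and Ryw.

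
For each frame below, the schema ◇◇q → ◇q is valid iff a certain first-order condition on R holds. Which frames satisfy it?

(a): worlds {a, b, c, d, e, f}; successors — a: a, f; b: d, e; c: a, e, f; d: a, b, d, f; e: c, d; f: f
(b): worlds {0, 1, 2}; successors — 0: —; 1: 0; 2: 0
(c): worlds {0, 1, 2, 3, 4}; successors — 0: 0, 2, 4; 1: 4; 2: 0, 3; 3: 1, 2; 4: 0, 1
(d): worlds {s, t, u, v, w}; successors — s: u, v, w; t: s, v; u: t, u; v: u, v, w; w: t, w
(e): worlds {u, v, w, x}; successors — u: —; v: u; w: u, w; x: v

The schema corresponds to transitivity: ∀x ∀y ∀z (Rxy ∧ Ryz → Rxz).
(a): fails — Rec and Rcf but not Ref.
(b): ✓.
(c): fails — R32 and R23 but not R33.
(d): fails — Rwt and Rtv but not Rwv.
(e): fails — Rxv and Rvu but not Rxu.
Valid on: (b).

(b)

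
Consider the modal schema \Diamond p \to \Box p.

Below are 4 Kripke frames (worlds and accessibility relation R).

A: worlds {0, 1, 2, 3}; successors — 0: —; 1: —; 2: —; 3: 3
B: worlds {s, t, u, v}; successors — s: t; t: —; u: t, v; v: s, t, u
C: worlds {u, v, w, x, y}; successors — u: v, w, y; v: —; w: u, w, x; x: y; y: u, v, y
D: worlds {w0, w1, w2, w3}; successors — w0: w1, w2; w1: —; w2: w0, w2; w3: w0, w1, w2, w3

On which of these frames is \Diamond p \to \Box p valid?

A

Frame correspondent (Sahlqvist): \forall x \forall y \forall z (Rxy \wedge Rxz \to y = z) — i.e. partial functionality.
A: holds.
B: fails — u sees both t and v.
C: fails — u sees both v and w.
D: fails — w0 sees both w1 and w2.
Valid on: A.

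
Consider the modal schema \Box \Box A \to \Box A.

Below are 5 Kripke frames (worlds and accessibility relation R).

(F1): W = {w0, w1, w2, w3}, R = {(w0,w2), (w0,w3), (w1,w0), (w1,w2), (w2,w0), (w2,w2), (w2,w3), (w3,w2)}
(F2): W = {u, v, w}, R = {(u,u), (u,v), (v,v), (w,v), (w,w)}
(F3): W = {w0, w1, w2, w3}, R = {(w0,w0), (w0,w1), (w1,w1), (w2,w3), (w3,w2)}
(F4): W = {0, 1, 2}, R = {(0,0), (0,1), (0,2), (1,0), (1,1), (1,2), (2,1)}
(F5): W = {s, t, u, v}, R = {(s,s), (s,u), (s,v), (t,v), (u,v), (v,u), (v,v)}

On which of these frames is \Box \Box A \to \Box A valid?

The schema corresponds to density: \forall x \forall y (Rxy \to \exists z (Rxz \wedge Rzy)).
(F1): holds.
(F2): holds.
(F3): fails — Rw3w2 but no z with Rw3z and Rzw2.
(F4): holds.
(F5): holds.
Valid on: (F1), (F2), (F4), (F5).

(F1), (F2), (F4), (F5)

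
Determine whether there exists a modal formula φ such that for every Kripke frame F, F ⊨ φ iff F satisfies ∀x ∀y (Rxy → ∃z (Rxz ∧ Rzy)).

Yes: it is density, defined by the C4 schema □□q → □q.
Suppose □□q→□q is valid. Take Rxy and set V(q)={w : xR²w}. Then □□q at x, so □q at x, so q at y, i.e. ∃z(Rxz∧Rzy).

Yes — defined by □□q → □q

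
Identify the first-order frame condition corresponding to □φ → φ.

reflexivity

Suppose □φ→φ is valid. At any x set V(φ)={w : Rxw}. Then □φ holds at x, so φ holds at x, i.e. Rxx.
Conversely, on a frame with reflexivity the schema holds at every world under every valuation.
So the correspondent is reflexivity.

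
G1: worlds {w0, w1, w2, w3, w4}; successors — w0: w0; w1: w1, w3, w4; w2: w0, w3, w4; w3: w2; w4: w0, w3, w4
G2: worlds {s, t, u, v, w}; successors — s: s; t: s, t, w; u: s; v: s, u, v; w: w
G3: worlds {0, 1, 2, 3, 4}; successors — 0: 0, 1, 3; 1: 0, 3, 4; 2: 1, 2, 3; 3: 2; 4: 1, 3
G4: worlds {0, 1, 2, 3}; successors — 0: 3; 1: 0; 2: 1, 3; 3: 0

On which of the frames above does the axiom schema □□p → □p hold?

The schema corresponds to density: ∀x ∀y (Rxy → ∃z (Rxz ∧ Rzy)).
G1: fails — Rw3w2 but no z with Rw3z and Rzw2.
G2: satisfies the condition.
G3: fails — R14 but no z with R1z and Rz4.
G4: fails — R10 but no z with R1z and Rz0.
Valid on: G2.

G2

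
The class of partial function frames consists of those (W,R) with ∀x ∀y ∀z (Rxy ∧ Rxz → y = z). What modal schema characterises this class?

◇ψ → □ψ

A defining formula is ◇ψ → □ψ (the CD axiom).
Suppose ◇ψ→□ψ is valid. Take Rxy, Rxz and set V(ψ)={y}. Then ◇ψ at x, so □ψ at x, so ψ at z, i.e. z=y.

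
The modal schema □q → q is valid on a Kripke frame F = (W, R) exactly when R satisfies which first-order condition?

reflexivity

Suppose □q→q is valid. At any x set V(q)={w : Rxw}. Then □q holds at x, so q holds at x, i.e. Rxx.
Conversely, any frame satisfying ∀x Rxx validates the schema.
Frame condition: ∀x Rxx.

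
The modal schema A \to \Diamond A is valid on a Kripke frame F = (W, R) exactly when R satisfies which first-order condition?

Equivalently (dual form): □A → A.
Suppose □A→A is valid. At any x set V(A)={w : Rxw}. Then □A holds at x, so A holds at x, i.e. Rxx.

Reflexivity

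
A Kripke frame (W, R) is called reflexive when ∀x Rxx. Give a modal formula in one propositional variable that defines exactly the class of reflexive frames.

□r → r

A defining formula is □r → r (the T axiom).
Suppose □r→r is valid. At any x set V(r)={w : Rxw}. Then □r holds at x, so r holds at x, i.e. Rxx.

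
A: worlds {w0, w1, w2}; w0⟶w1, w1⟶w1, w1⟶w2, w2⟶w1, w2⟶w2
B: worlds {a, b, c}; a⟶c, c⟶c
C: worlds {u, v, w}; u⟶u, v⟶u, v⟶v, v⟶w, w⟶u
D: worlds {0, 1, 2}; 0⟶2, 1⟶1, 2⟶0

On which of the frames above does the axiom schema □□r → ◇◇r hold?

A, C, D

This is the axiom for a generalized confluence (Geach) condition; its first-order frame correspondent is ∀x ∃w (xR²w ∧ xR²w).
A: satisfies the condition.
B: fails — at b but no w with bR²w and bR²w.
C: satisfies the condition.
D: satisfies the condition.
Valid on: A, C, D.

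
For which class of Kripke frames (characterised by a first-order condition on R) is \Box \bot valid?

□⊥ is valid iff no world has any successor (otherwise □⊥ fails at any world with one).

emptiness of R: \forall x \forall y \neg Rxy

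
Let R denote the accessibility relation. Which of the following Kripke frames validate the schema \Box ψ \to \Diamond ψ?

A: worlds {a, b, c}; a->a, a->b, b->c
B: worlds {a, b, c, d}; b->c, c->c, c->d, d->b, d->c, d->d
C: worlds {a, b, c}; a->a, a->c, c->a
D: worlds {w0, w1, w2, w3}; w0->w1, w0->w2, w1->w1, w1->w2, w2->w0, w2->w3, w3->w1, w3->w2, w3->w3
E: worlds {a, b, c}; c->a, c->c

D

This is the axiom for seriality; its first-order frame correspondent is \forall x \exists y Rxy.
A: fails — world c has no successor.
B: fails — world a has no successor.
C: fails — world b has no successor.
D: holds.
E: fails — world a has no successor.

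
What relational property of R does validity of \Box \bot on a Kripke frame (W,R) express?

emptiness of R: \forall x \forall y \neg Rxy

□⊥ is valid iff no world has any successor (otherwise □⊥ fails at any world with one).
Conversely, on a frame with emptiness of R the schema holds at every world under every valuation.
So the correspondent is emptiness of R.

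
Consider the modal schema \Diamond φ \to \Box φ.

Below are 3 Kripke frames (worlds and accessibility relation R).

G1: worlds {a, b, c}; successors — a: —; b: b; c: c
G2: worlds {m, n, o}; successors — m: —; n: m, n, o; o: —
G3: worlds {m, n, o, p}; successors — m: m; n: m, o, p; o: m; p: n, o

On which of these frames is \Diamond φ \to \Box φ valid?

G1

The schema corresponds to partial functionality: \forall x \forall y \forall z (Rxy \wedge Rxz \to y = z).
G1: satisfies the condition.
G2: fails — n sees both m and n.
G3: fails — n sees both m and o.
Valid on: G1.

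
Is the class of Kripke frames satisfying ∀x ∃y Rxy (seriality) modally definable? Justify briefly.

Yes, by □p → ◇p

Yes: it is seriality, defined by the D schema □p → ◇p.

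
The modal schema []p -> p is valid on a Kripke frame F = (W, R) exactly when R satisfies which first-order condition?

reflexivity

Suppose □p→p is valid. At any x set V(p)={w : Rxw}. Then □p holds at x, so p holds at x, i.e. Rxx.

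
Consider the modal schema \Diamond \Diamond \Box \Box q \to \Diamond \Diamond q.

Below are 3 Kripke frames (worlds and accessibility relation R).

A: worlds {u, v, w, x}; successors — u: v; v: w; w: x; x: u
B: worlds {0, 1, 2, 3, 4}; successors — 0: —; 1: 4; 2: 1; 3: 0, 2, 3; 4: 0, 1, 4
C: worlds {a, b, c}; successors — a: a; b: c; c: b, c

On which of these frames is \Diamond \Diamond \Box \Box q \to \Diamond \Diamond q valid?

This is the axiom for a generalized confluence (Geach) condition; its first-order frame correspondent is \forall x \forall y (x R^2 y \to \exists w (y R^2 w \wedge x R^2 w)).
A: fails — uR²w but no t with wR²t and uR²t.
B: fails — 1R²0 but no w with 0R²w and 1R²w.
C: holds.
Valid on: C.

C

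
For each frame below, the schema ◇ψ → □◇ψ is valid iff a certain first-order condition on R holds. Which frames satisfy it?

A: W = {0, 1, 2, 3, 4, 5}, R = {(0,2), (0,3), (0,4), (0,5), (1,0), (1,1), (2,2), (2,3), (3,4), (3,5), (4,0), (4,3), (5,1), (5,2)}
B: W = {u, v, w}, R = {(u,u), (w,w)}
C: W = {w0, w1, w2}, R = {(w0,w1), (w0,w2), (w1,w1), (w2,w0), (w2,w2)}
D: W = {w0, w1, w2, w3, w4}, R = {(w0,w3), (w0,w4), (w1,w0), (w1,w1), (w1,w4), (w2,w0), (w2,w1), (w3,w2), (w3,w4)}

B

This is the axiom for the Euclidean property; its first-order frame correspondent is ∀x ∀y ∀z (Rxy ∧ Rxz → Ryz).
A: fails — R02 and R04 but not R24.
B: ✓.
C: fails — Rw0w1 and Rw0w2 but not Rw1w2.
D: fails — Rw0w4 and Rw0w4 but not Rw4w4.
Valid on: B.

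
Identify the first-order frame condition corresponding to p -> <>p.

reflexivity: forall x Rxx

Equivalently (dual form): □p → p.
Suppose □p→p is valid. At any x set V(p)={w : Rxw}. Then □p holds at x, so p holds at x, i.e. Rxx.
Conversely, any frame satisfying forall x Rxx validates the schema.
So the correspondent is reflexivity.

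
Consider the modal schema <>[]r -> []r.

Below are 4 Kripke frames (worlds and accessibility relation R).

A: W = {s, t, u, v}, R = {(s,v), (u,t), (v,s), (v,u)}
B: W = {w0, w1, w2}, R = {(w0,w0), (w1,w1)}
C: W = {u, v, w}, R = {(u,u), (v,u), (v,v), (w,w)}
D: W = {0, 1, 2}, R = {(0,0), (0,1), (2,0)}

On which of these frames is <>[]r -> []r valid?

The schema corresponds to the Euclidean property: forall x forall y forall z (Rxy & Rxz -> Ryz).
A: fails — Rsv and Rsv but not Rvv.
B: satisfies the condition.
C: fails — Rvu and Rvv but not Ruv.
D: fails — R01 and R00 but not R10.

B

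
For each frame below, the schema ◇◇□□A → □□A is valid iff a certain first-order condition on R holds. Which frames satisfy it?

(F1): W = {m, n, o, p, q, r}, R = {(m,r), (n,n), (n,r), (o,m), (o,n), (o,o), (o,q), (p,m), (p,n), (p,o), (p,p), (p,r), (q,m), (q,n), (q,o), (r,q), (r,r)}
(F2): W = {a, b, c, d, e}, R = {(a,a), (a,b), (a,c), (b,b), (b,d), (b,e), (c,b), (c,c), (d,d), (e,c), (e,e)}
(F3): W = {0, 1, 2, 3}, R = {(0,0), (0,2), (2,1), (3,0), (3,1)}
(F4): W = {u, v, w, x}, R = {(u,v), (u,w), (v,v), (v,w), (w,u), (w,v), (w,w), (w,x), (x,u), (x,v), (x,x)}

(F4)

Frame correspondent (Sahlqvist): ∀x ∀y ∀z ((xR²y ∧ xR²z) → ∃w (yR²w ∧ z = w)) — i.e. a generalized confluence (Geach) condition.
(F1): fails — oR²m, oR²m but no w with mR²w and m=w.
(F2): fails — aR²b, aR²a but no w with bR²w and a=w.
(F3): fails — 0R²1, 0R²0 but no w with 1R²w and 0=w.
(F4): ✓.
Valid on: (F4).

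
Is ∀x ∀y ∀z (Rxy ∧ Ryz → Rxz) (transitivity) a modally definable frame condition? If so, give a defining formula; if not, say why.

The condition is transitivity. A defining modal formula is □p → □□p.
Suppose □p→□□p is valid. Take Rxy, Ryz and set V(p)={w : Rxw}. Then □p at x, so □□p at x, so □p at y, so p at z, i.e. Rxz.

Yes — defined by □p → □□p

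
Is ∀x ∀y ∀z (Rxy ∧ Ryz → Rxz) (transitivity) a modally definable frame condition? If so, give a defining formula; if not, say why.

This is a Sahlqvist condition; the 4 axiom □p → □□p defines it.
Suppose □p→□□p is valid. Take Rxy, Ryz and set V(p)={w : Rxw}. Then □p at x, so □□p at x, so □p at y, so p at z, i.e. Rxz.

Yes, by □p → □□p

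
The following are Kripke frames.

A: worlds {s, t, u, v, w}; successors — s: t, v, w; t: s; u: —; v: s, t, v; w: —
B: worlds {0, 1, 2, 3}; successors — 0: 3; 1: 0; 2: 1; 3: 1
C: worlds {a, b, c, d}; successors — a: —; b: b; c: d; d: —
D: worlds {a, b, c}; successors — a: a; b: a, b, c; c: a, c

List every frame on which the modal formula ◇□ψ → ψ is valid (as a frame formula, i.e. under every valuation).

The schema corresponds to symmetry: ∀x ∀y (Rxy → Ryx).
A: fails — Rvt but not Rtv.
B: fails — R10 but not R01.
C: fails — Rcd but not Rdc.
D: fails — Rbc but not Rcb.

none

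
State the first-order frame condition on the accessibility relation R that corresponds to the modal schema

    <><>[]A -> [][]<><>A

This is a Sahlqvist (Geach-type) schema ◇^2□^1A → □^2◇^2A.
Minimal-valuation argument: fix x; take any y with xR^2y and any z with xR^2z. Set V(A) to the set of worlds R-reachable from y in exactly 1 step. Then □^1A holds at y, so the antecedent holds at x; validity forces ◇^2A at z, giving a w with zR^2w and yR^1w.
First-order correspondent: forall x forall y forall z ((x R^2 y & x R^2 z) -> exists w (yRw & z R^2 w)).

forall x forall y forall z ((x R^2 y & x R^2 z) -> exists w (yRw & z R^2 w))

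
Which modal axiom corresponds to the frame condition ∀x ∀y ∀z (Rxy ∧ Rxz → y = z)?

◇ψ → □ψ

The condition is partial functionality. The CD schema ◇ψ → □ψ defines it.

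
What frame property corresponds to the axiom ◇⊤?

Seriality

◇⊤ holds at w iff w has a successor, so frame-validity of ◇⊤ is exactly seriality. Equivalently via □r → ◇r:
Suppose □r→◇r is valid. At any x set V(r)=W. Then □r at x, so ◇r at x, so x has a successor.
Conversely, any frame satisfying ∀x ∃y Rxy validates the schema.
So the correspondent is seriality.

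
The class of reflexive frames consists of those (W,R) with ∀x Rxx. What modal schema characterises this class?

□q → q

This is reflexivity; the standard corresponding axiom is T: □q → q.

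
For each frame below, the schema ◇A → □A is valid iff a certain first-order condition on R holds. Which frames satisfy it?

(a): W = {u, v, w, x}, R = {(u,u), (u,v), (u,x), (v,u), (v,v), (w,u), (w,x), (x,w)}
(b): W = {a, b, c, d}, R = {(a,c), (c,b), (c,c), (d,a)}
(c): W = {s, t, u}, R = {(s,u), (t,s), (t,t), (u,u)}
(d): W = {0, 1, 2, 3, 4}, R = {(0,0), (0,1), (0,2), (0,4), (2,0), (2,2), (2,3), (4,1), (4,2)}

Frame correspondent (Sahlqvist): ∀x ∀y ∀z (Rxy ∧ Rxz → y = z) — i.e. partial functionality.
(a): fails — u sees both u and v.
(b): fails — c sees both b and c.
(c): fails — t sees both s and t.
(d): fails — 0 sees both 0 and 1.

none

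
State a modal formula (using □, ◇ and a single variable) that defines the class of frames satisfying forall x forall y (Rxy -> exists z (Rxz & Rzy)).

□□ψ → □ψ

The condition is density. The C4 schema □□ψ → □ψ defines it.
Suppose □□ψ→□ψ is valid. Take Rxy and set V(ψ)={w : xR²w}. Then □□ψ at x, so □ψ at x, so ψ at y, i.e. ∃z(Rxz∧Rzy).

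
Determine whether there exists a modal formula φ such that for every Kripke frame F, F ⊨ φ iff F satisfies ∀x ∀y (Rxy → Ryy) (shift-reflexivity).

Definable; □(□r → r) defines it

Yes: it is shift-reflexivity, defined by the T□ schema □(□r → r).
Suppose □(□r→r) is valid. Take Rxy and set V(r)={w : Ryw}. Then at y, □r holds; since □(□r→r) at x, □r→r at y, so r at y, i.e. Ryy.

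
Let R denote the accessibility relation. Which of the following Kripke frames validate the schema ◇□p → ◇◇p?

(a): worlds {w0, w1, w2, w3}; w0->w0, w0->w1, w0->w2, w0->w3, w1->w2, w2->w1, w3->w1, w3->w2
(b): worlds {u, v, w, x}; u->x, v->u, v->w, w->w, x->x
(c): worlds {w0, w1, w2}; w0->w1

This is the axiom for a generalized confluence (Geach) condition; its first-order frame correspondent is ∀x ∀y (xRy → ∃w (yRw ∧ xR²w)).
(a): ✓.
(b): ✓.
(c): fails — w0Rw1 but no w with w1Rw and w0R²w.
Valid on: (a), (b).

(a), (b)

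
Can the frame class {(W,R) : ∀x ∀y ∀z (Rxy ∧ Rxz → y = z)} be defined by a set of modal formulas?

Yes, by ◇p → □p

This is a Sahlqvist condition; the CD axiom ◇p → □p defines it.
Suppose ◇p→□p is valid. Take Rxy, Rxz and set V(p)={y}. Then ◇p at x, so □p at x, so p at z, i.e. z=y.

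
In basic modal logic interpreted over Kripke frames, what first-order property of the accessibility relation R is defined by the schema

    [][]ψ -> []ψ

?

density: forall x forall y (Rxy -> exists z (Rxz & Rzy))

Suppose □□ψ→□ψ is valid. Take Rxy and set V(ψ)={w : xR²w}. Then □□ψ at x, so □ψ at x, so ψ at y, i.e. ∃z(Rxz∧Rzy).
Conversely, any frame satisfying forall x forall y (Rxy -> exists z (Rxz & Rzy)) validates the schema.
Frame condition: forall x forall y (Rxy -> exists z (Rxz & Rzy)).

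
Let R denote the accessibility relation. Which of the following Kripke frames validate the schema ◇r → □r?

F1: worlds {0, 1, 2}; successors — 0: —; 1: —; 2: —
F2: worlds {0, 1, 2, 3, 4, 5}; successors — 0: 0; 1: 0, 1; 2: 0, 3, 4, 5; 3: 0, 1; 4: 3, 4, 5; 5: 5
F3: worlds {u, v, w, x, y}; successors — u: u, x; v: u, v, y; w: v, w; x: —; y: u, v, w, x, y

F1

The schema corresponds to partial functionality: ∀x ∀y ∀z (Rxy ∧ Rxz → y = z).
F1: ✓.
F2: fails — 1 sees both 0 and 1.
F3: fails — u sees both u and x.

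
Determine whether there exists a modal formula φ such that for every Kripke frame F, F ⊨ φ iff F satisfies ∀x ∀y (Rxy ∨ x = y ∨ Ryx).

Modal frame validity is preserved under disjoint unions.
Take 2 disjoint single-world reflexive frames: each is trivially connected, but their disjoint union has 2 worlds with no edge between distinct components, so it is not connected.
So the class is not modally definable.

No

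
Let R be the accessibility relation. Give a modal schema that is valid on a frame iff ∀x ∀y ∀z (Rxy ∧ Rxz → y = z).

◇ψ → □ψ

A defining formula is ◇ψ → □ψ (the CD axiom).
Suppose ◇ψ→□ψ is valid. Take Rxy, Rxz and set V(ψ)={y}. Then ◇ψ at x, so □ψ at x, so ψ at z, i.e. z=y.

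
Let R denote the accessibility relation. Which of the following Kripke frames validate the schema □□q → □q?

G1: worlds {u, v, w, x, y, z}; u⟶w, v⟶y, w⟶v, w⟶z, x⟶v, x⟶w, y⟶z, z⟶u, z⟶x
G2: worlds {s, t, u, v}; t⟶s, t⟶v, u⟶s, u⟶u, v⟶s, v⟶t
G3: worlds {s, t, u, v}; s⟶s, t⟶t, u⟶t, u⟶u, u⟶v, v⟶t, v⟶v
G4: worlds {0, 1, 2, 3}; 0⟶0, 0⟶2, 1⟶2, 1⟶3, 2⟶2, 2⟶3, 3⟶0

G3, G4

Frame correspondent (Sahlqvist): ∀x ∀y (Rxy → ∃z (Rxz ∧ Rzy)) — i.e. density.
G1: fails — Rxw but no t with Rxt and Rtw.
G2: fails — Rtv but no z with Rtz and Rzv.
G3: holds.
G4: holds.
Valid on: G3, G4.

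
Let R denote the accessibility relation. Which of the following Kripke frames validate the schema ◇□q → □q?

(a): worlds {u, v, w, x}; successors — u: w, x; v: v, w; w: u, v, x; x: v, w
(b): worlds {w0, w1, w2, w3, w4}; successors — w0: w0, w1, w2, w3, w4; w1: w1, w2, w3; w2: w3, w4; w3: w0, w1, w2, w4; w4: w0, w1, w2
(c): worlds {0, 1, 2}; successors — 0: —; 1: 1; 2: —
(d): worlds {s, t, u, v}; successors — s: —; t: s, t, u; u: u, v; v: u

Frame correspondent (Sahlqvist): ∀x ∀y ∀z (Rxy ∧ Rxz → Ryz) — i.e. the Euclidean property.
(a): fails — Ruw and Ruw but not Rww.
(b): fails — Rw0w4 and Rw0w4 but not Rw4w4.
(c): condition met.
(d): fails — Rts and Rts but not Rss.
Valid on: (c).

(c)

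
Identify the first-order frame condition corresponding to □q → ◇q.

Seriality

This is the D axiom.
Its frame correspondent is seriality — ∀x ∃y Rxy.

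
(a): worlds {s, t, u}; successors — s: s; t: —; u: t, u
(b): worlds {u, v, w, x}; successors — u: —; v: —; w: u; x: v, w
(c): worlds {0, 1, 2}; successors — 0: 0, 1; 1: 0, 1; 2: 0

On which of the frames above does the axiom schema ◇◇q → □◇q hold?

(c)

The schema corresponds to a generalized confluence (Geach) condition: ∀x ∀y ∀z ((xR²y ∧ xRz) → ∃w (y = w ∧ zRw)).
(a): fails — uR²t, uRt but no w with t=w and tRw.
(b): fails — xR²u, xRv but no t with u=t and vRt.
(c): condition met.
Valid on: (c).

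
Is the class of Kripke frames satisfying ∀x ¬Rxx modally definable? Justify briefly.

Modal frame validity is preserved under surjective bounded morphisms.
The 4-cycle (worlds w0,w1,w2,w3 with w0→w1→w2→w3→w0) is irreflexive, and the map sending every world to a single reflexive point • is a surjective bounded morphism (forth: every edge maps to (•,•); back: every world has a successor). So any modal formula valid on the 4-cycle is also valid on the reflexive point, which is not irreflexive.
Hence irreflexivity is not modally definable.

No — not modally definable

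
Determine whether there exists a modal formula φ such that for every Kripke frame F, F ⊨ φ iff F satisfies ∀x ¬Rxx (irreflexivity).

Modal frame validity is preserved under surjective bounded morphisms.
The 4-cycle (worlds a,b,c,d with a→b→c→d→a) is irreflexive, and the map sending every world to a single reflexive point • is a surjective bounded morphism (forth: every edge maps to (•,•); back: every world has a successor). So any modal formula valid on the 4-cycle is also valid on the reflexive point, which is not irreflexive.
Hence irreflexivity is not modally definable.

No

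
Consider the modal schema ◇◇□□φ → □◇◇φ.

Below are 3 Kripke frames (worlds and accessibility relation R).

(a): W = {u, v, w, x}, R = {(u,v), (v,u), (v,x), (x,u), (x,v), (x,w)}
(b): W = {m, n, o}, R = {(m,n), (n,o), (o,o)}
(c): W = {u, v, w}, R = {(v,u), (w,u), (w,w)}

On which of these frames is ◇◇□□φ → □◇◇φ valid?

(b)

The schema corresponds to a generalized confluence (Geach) condition: ∀x ∀y ∀z ((xR²y ∧ xRz) → ∃w (yR²w ∧ zR²w)).
(a): fails — vR²w, vRu but no t with wR²t and uR²t.
(b): holds.
(c): fails — wR²u, wRu but no t with uR²t and uR²t.
Valid on: (b).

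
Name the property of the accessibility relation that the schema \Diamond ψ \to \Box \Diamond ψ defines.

the Euclidean property: \forall x \forall y \forall z (Rxy \wedge Rxz \to Ryz)

Suppose ◇ψ→□◇ψ is valid. Take Rxy, Rxz and set V(ψ)={y}. Then ◇ψ at x, so □◇ψ at x, so ◇ψ at z, so some w with Rzw has ψ; w=y, i.e. Rzy. By symmetry of the argument, Ryz.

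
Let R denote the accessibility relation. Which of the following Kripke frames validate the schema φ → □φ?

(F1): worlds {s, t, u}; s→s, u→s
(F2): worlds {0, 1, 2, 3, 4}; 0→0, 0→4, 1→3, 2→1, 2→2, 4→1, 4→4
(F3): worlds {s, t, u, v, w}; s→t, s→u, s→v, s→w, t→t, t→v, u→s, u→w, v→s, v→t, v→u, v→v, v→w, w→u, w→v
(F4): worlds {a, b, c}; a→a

(F4)

This is the axiom for a generalized confluence (Geach) condition; its first-order frame correspondent is ∀x ∀z (xRz → ∃w (x = w ∧ z = w)).
(F1): fails — uRs but u ≠ s.
(F2): fails — 0R4 but 0 ≠ 4.
(F3): fails — sRt but s ≠ t.
(F4): satisfies the condition.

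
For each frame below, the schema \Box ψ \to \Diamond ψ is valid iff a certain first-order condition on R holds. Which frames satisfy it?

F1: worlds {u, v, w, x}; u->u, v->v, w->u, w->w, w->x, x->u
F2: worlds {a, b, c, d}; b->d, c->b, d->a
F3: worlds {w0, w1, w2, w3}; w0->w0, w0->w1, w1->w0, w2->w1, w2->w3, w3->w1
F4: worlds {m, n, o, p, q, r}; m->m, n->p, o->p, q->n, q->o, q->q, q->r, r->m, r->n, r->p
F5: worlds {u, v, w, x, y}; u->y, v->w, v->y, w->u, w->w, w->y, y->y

This is the axiom for seriality; its first-order frame correspondent is \forall x \exists y Rxy.
F1: satisfies the condition.
F2: fails — world a has no successor.
F3: satisfies the condition.
F4: fails — world p has no successor.
F5: fails — world x has no successor.
Valid on: F1, F3.

F1, F3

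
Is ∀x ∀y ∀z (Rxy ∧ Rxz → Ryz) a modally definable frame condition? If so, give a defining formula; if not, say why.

Definable; ◇p → □◇p defines it

The condition is the Euclidean property. A defining modal formula is ◇p → □◇p.
Suppose ◇p→□◇p is valid. Take Rxy, Rxz and set V(p)={y}. Then ◇p at x, so □◇p at x, so ◇p at z, so some w with Rzw has p; w=y, i.e. Rzy. By symmetry of the argument, Ryz.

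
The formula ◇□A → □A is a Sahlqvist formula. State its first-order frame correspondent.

the Euclidean property: ∀x ∀y ∀z (Rxy ∧ Rxz → Ryz)

This is a form of the 5 axiom.
Its frame correspondent is the Euclidean property — ∀x ∀y ∀z (Rxy ∧ Rxz → Ryz).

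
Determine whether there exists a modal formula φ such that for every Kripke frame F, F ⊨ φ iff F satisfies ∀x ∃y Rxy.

Yes, by □p → ◇p

The condition is seriality. A defining modal formula is □p → ◇p.
Suppose □p→◇p is valid. At any x set V(p)=W. Then □p at x, so ◇p at x, so x has a successor.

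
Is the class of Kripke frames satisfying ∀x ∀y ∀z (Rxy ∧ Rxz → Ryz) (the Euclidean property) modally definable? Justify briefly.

Definable; ◇r → □◇r defines it

This is a Sahlqvist condition; the 5 axiom ◇r → □◇r defines it.
Suppose ◇r→□◇r is valid. Take Rxy, Rxz and set V(r)={y}. Then ◇r at x, so □◇r at x, so ◇r at z, so some w with Rzw has r; w=y, i.e. Rzy. By symmetry of the argument, Ryz.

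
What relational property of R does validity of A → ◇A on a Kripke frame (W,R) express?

This is a form of the T axiom.
Its frame correspondent is reflexivity — ∀x Rxx.

reflexivity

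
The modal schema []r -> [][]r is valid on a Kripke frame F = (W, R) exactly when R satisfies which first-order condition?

This is the 4 axiom.
Its frame correspondent is transitivity — forall x forall y forall z (Rxy & Ryz -> Rxz).

Transitivity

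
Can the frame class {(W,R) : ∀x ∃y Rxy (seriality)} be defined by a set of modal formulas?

Definable; □q → ◇q defines it

This is a Sahlqvist condition; the D axiom □q → ◇q defines it.
Suppose □q→◇q is valid. At any x set V(q)=W. Then □q at x, so ◇q at x, so x has a successor.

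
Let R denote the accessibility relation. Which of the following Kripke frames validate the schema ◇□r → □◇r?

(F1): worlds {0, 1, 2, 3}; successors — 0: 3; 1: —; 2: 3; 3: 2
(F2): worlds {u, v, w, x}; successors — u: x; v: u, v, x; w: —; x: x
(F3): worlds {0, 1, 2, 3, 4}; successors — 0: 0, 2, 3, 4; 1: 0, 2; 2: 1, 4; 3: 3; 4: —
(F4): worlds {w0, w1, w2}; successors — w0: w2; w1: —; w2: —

This is the axiom for convergence; its first-order frame correspondent is ∀x ∀y ∀z (Rxy ∧ Rxz → ∃w (Ryw ∧ Rzw)).
(F1): ✓.
(F2): ✓.
(F3): fails — R00 and R04 but 0 and 4 have no common successor.
(F4): fails — Rw0w2 and Rw0w2 but w2 and w2 have no common successor.
Valid on: (F1), (F2).

(F1), (F2)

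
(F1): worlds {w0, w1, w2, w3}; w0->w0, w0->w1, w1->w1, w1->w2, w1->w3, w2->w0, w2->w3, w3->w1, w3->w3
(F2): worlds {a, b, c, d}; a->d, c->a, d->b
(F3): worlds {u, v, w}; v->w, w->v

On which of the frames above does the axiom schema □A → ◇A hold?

(F1)

The schema corresponds to seriality: ∀x ∃y Rxy.
(F1): condition met.
(F2): fails — world b has no successor.
(F3): fails — world u has no successor.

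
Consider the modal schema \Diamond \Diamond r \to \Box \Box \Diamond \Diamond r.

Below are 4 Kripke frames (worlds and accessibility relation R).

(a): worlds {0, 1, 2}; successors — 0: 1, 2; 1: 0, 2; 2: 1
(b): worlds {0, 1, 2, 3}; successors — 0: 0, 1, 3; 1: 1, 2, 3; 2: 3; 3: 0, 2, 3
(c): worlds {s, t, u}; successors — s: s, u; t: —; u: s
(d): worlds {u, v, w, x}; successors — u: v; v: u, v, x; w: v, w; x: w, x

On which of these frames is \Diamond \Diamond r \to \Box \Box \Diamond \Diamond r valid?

(c)

The schema corresponds to a generalized confluence (Geach) condition: \forall x \forall y \forall z ((x R^2 y \wedge x R^2 z) \to \exists w (y = w \wedge z R^2 w)).
(a): fails — 0R²0, 0R²1 but no w with 0=w and 1R²w.
(b): fails — 0R²1, 0R²2 but no w with 1=w and 2R²w.
(c): holds.
(d): fails — uR²u, uR²x but no t with u=t and xR²t.
Valid on: (c).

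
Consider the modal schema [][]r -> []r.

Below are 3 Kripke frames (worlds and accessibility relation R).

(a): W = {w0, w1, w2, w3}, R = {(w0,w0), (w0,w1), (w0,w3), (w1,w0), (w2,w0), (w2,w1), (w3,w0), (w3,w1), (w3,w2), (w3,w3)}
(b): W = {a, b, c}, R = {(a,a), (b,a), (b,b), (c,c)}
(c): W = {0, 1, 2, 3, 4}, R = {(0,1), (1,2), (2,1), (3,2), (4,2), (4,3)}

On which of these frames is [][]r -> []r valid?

The schema corresponds to density: forall x forall y (Rxy -> exists z (Rxz & Rzy)).
(a): holds.
(b): holds.
(c): fails — R32 but no z with R3z and Rz2.
Valid on: (a), (b).

(a), (b)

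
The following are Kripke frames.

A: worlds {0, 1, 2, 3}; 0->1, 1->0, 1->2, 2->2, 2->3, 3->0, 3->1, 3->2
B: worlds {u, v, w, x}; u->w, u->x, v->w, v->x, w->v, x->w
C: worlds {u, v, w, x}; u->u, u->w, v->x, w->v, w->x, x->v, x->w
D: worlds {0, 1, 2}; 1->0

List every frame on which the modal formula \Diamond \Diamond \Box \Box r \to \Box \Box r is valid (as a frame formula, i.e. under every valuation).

Frame correspondent (Sahlqvist): \forall x \forall y \forall z ((x R^2 y \wedge x R^2 z) \to \exists w (y R^2 w \wedge z = w)) — i.e. a generalized confluence (Geach) condition.
A: fails — 2R²0, 2R²1 but no w with 0R²w and 1=w.
B: fails — uR²w, uR²v but no t with wR²t and v=t.
C: fails — uR²v, uR²u but no t with vR²t and u=t.
D: ✓.
Valid on: D.

D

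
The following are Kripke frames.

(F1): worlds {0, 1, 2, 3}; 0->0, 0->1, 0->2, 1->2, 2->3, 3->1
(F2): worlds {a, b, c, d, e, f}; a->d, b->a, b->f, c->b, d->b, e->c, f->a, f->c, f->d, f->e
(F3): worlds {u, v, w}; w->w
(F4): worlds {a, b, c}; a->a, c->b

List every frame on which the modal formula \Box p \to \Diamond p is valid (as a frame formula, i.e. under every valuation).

The schema corresponds to seriality: \forall x \exists y Rxy.
(F1): condition met.
(F2): condition met.
(F3): fails — world u has no successor.
(F4): fails — world b has no successor.

(F1), (F2)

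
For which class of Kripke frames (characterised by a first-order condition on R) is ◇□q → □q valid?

This is a form of the 5 axiom.
It corresponds to the Euclidean property: ∀x ∀y ∀z (Rxy ∧ Rxz → Ryz).

the Euclidean property: ∀x ∀y ∀z (Rxy ∧ Rxz → Ryz)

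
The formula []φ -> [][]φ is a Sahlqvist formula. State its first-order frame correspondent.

Suppose □φ→□□φ is valid. Take Rxy, Ryz and set V(φ)={w : Rxw}. Then □φ at x, so □□φ at x, so □φ at y, so φ at z, i.e. Rxz.

transitivity: forall x forall y forall z (Rxy & Ryz -> Rxz)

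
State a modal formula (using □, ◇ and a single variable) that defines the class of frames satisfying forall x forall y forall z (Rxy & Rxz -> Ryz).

This is the Euclidean property; the standard corresponding axiom is 5: ◇s → □◇s.
Suppose ◇s→□◇s is valid. Take Rxy, Rxz and set V(s)={y}. Then ◇s at x, so □◇s at x, so ◇s at z, so some w with Rzw has s; w=y, i.e. Rzy. By symmetry of the argument, Ryz.

◇s → □◇s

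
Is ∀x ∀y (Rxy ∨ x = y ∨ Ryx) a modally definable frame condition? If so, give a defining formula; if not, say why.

No

If a class were modally definable it would be closed under disjoint unions (Goldblatt–Thomason).
Take 4 disjoint single-world reflexive frames: each is trivially connected, but their disjoint union has 4 worlds with no edge between distinct components, so it is not connected.
So the class is not modally definable.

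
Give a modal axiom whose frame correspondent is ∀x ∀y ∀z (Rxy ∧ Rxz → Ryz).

◇q → □◇q

This is the Euclidean property; the standard corresponding axiom is 5: ◇q → □◇q.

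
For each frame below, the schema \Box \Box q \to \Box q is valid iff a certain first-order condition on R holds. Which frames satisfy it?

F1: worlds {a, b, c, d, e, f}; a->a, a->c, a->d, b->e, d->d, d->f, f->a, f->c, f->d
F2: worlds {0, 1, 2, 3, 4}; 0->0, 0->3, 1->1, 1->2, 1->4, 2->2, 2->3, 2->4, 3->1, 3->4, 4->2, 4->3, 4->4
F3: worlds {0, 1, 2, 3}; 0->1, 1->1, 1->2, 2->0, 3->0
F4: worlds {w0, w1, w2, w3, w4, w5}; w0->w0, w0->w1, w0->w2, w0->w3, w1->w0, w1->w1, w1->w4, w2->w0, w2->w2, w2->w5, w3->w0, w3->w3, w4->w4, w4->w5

F2, F4

This is the axiom for density; its first-order frame correspondent is \forall x \forall y (Rxy \to \exists z (Rxz \wedge Rzy)).
F1: fails — Rbe but no z with Rbz and Rze.
F2: satisfies the condition.
F3: fails — R20 but no z with R2z and Rz0.
F4: satisfies the condition.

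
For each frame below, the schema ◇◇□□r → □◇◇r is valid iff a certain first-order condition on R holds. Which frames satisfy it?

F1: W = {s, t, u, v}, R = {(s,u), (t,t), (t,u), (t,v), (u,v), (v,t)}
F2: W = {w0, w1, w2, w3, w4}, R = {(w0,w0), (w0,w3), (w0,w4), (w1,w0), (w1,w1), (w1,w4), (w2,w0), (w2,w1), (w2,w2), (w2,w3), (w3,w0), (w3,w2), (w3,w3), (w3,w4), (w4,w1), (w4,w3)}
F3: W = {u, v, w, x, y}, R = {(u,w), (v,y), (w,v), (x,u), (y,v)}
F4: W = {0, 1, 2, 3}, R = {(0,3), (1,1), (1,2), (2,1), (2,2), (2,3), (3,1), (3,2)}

F1, F2, F4

The schema corresponds to a generalized confluence (Geach) condition: ∀x ∀y ∀z ((xR²y ∧ xRz) → ∃w (yR²w ∧ zR²w)).
F1: condition met.
F2: condition met.
F3: fails — uR²v, uRw but no t with vR²t and wR²t.
F4: condition met.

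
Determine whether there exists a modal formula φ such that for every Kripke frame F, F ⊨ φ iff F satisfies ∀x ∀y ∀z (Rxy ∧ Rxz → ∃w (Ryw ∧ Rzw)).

This is a Sahlqvist condition; the .2 axiom ◇□q → □◇q defines it.
Suppose ◇□q→□◇q is valid. Take Rxy, Rxz and set V(q)={w : Ryw}. Then □q at y so ◇□q at x, so □◇q at x, so ◇q at z, giving w with Rzw and Ryw.

Definable; ◇□q → □◇q defines it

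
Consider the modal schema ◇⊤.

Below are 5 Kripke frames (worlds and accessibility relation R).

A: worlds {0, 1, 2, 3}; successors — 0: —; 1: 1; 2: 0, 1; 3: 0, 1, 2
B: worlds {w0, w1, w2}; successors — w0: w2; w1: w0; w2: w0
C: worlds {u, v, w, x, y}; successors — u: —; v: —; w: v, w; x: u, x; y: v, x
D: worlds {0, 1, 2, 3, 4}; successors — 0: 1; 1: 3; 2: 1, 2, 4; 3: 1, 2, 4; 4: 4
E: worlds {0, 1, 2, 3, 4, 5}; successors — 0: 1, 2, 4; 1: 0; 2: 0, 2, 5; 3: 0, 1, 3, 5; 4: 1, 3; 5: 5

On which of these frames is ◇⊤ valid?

Frame correspondent (Sahlqvist): ∀x ∃y Rxy — i.e. seriality.
A: fails — world 0 has no successor.
B: satisfies the condition.
C: fails — world u has no successor.
D: satisfies the condition.
E: satisfies the condition.

B, D, E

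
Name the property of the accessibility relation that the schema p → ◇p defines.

This is a form of the T axiom.
Its frame correspondent is reflexivity — ∀x Rxx.

reflexivity: ∀x Rxx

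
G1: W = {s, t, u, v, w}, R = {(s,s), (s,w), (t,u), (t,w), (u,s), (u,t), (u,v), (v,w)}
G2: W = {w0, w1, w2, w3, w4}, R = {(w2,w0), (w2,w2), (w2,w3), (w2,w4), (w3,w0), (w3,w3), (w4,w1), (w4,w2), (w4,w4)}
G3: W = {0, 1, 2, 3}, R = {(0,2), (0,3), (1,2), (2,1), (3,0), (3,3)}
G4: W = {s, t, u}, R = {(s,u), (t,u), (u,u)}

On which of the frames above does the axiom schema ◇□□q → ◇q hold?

G3, G4

The schema corresponds to a generalized confluence (Geach) condition: ∀x ∀y (xRy → ∃w (yR²w ∧ xRw)).
G1: fails — sRw but no w* with wR²w* and sRw*.
G2: fails — w2Rw0 but no w with w0R²w and w2Rw.
G3: condition met.
G4: condition met.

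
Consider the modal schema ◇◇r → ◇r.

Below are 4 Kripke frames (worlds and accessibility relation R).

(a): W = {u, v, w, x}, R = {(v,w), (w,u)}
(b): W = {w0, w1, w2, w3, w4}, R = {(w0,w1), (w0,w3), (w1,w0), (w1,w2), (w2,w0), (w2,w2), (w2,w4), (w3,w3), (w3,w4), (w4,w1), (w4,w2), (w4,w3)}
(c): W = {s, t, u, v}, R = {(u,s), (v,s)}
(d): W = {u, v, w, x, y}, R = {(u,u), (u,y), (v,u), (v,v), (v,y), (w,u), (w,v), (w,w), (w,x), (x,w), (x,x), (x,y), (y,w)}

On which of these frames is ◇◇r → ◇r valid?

Frame correspondent (Sahlqvist): ∀x ∀y ∀z (Rxy ∧ Ryz → Rxz) — i.e. transitivity.
(a): fails — Rvw and Rwu but not Rvu.
(b): fails — Rw1w2 and Rw2w4 but not Rw1w4.
(c): satisfies the condition.
(d): fails — Rxw and Rwu but not Rxu.

(c)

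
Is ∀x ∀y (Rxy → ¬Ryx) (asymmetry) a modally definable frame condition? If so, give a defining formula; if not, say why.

No

Any modally definable frame class is closed under surjective bounded morphisms.
The 5-cycle (worlds a,b,c,d,e with a→b→c→d→e→a) is asymmetric. Mapping every world to a single reflexive point • is a surjective bounded morphism, and the reflexive point is not asymmetric (R•• but asymmetry requires ¬R••).
So no modal formula (or set of formulas) defines exactly the asymmetric frames.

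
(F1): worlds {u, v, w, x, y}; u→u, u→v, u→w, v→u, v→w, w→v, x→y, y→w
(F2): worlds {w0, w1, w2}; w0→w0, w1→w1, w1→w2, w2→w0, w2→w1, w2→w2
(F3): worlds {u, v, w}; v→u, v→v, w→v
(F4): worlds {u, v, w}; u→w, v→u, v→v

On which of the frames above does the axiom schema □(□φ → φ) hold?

(F2)

Frame correspondent (Sahlqvist): ∀x ∀y (Rxy → Ryy) — i.e. shift-reflexivity.
(F1): fails — Ruv but not Rvv.
(F2): holds.
(F3): fails — Rvu but not Ruu.
(F4): fails — Rvu but not Ruu.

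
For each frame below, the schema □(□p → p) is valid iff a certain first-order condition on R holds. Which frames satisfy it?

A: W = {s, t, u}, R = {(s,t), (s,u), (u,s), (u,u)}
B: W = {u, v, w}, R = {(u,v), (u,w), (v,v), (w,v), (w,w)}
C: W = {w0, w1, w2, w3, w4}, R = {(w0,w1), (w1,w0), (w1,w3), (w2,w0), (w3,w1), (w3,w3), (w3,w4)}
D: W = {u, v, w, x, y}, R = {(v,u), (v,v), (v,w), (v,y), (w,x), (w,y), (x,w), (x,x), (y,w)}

B

This is the axiom for shift-reflexivity; its first-order frame correspondent is ∀x ∀y (Rxy → Ryy).
A: fails — Rus but not Rss.
B: ✓.
C: fails — Rw1w0 but not Rw0w0.
D: fails — Rxw but not Rww.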